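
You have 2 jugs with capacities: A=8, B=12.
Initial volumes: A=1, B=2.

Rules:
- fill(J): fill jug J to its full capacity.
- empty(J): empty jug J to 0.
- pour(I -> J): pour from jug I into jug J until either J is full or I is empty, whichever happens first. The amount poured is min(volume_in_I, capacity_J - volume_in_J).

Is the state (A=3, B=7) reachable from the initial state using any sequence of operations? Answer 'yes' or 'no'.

BFS explored all 41 reachable states.
Reachable set includes: (0,0), (0,1), (0,2), (0,3), (0,4), (0,5), (0,6), (0,7), (0,8), (0,9), (0,10), (0,11) ...
Target (A=3, B=7) not in reachable set → no.

Answer: no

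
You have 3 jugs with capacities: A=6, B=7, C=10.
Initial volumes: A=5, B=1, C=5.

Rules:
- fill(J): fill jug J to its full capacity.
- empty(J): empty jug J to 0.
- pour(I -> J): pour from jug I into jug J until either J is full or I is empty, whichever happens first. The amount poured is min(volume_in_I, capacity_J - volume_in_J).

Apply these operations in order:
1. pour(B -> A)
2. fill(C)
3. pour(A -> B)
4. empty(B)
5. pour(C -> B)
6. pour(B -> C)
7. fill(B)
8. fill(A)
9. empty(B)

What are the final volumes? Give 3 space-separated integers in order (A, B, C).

Answer: 6 0 10

Derivation:
Step 1: pour(B -> A) -> (A=6 B=0 C=5)
Step 2: fill(C) -> (A=6 B=0 C=10)
Step 3: pour(A -> B) -> (A=0 B=6 C=10)
Step 4: empty(B) -> (A=0 B=0 C=10)
Step 5: pour(C -> B) -> (A=0 B=7 C=3)
Step 6: pour(B -> C) -> (A=0 B=0 C=10)
Step 7: fill(B) -> (A=0 B=7 C=10)
Step 8: fill(A) -> (A=6 B=7 C=10)
Step 9: empty(B) -> (A=6 B=0 C=10)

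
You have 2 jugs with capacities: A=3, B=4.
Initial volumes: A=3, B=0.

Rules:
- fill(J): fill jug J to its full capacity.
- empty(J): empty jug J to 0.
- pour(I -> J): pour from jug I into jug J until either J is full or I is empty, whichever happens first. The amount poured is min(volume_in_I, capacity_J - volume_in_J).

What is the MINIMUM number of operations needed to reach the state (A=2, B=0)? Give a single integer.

Answer: 4

Derivation:
BFS from (A=3, B=0). One shortest path:
  1. pour(A -> B) -> (A=0 B=3)
  2. fill(A) -> (A=3 B=3)
  3. pour(A -> B) -> (A=2 B=4)
  4. empty(B) -> (A=2 B=0)
Reached target in 4 moves.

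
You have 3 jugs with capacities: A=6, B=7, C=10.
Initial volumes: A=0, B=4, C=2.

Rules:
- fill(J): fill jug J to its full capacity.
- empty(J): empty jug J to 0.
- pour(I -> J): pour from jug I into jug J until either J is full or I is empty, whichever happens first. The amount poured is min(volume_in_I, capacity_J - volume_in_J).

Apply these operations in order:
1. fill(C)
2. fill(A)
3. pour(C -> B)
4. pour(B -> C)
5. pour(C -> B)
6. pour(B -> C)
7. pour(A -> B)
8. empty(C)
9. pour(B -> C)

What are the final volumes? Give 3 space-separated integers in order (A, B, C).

Step 1: fill(C) -> (A=0 B=4 C=10)
Step 2: fill(A) -> (A=6 B=4 C=10)
Step 3: pour(C -> B) -> (A=6 B=7 C=7)
Step 4: pour(B -> C) -> (A=6 B=4 C=10)
Step 5: pour(C -> B) -> (A=6 B=7 C=7)
Step 6: pour(B -> C) -> (A=6 B=4 C=10)
Step 7: pour(A -> B) -> (A=3 B=7 C=10)
Step 8: empty(C) -> (A=3 B=7 C=0)
Step 9: pour(B -> C) -> (A=3 B=0 C=7)

Answer: 3 0 7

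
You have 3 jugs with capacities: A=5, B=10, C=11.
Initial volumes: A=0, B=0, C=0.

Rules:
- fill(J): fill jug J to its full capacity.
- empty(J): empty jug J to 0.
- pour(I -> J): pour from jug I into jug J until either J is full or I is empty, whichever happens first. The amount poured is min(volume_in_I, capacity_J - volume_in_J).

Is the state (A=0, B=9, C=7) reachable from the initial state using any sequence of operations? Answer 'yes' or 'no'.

BFS from (A=0, B=0, C=0):
  1. fill(C) -> (A=0 B=0 C=11)
  2. pour(C -> B) -> (A=0 B=10 C=1)
  3. pour(C -> A) -> (A=1 B=10 C=0)
  4. pour(B -> C) -> (A=1 B=0 C=10)
  5. fill(B) -> (A=1 B=10 C=10)
  6. pour(B -> C) -> (A=1 B=9 C=11)
  7. pour(C -> A) -> (A=5 B=9 C=7)
  8. empty(A) -> (A=0 B=9 C=7)
Target reached → yes.

Answer: yes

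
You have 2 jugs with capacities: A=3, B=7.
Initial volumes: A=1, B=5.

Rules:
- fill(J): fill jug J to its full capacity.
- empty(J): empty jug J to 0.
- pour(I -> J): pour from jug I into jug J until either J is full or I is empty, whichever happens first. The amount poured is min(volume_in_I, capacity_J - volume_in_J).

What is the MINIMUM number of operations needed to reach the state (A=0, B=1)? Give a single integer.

BFS from (A=1, B=5). One shortest path:
  1. empty(B) -> (A=1 B=0)
  2. pour(A -> B) -> (A=0 B=1)
Reached target in 2 moves.

Answer: 2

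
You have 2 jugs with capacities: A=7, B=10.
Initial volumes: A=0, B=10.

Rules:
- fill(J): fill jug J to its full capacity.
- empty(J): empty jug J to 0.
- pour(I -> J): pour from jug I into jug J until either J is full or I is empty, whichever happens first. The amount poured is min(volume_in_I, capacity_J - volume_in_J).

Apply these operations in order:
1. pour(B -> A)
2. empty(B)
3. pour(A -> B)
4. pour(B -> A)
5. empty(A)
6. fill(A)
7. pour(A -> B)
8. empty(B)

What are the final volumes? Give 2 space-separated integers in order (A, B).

Answer: 0 0

Derivation:
Step 1: pour(B -> A) -> (A=7 B=3)
Step 2: empty(B) -> (A=7 B=0)
Step 3: pour(A -> B) -> (A=0 B=7)
Step 4: pour(B -> A) -> (A=7 B=0)
Step 5: empty(A) -> (A=0 B=0)
Step 6: fill(A) -> (A=7 B=0)
Step 7: pour(A -> B) -> (A=0 B=7)
Step 8: empty(B) -> (A=0 B=0)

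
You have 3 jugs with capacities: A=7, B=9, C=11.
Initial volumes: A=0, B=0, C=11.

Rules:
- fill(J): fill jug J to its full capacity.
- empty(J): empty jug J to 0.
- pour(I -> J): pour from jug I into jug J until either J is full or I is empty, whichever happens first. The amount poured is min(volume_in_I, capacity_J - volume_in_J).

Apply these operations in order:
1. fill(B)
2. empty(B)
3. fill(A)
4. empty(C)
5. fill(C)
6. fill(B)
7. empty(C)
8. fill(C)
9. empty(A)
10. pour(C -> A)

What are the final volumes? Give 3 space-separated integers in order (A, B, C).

Step 1: fill(B) -> (A=0 B=9 C=11)
Step 2: empty(B) -> (A=0 B=0 C=11)
Step 3: fill(A) -> (A=7 B=0 C=11)
Step 4: empty(C) -> (A=7 B=0 C=0)
Step 5: fill(C) -> (A=7 B=0 C=11)
Step 6: fill(B) -> (A=7 B=9 C=11)
Step 7: empty(C) -> (A=7 B=9 C=0)
Step 8: fill(C) -> (A=7 B=9 C=11)
Step 9: empty(A) -> (A=0 B=9 C=11)
Step 10: pour(C -> A) -> (A=7 B=9 C=4)

Answer: 7 9 4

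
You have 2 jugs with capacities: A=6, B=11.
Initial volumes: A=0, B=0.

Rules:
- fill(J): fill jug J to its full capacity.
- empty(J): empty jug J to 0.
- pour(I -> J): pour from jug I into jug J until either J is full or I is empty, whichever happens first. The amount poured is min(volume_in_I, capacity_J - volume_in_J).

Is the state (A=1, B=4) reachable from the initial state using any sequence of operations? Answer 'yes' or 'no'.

Answer: no

Derivation:
BFS explored all 34 reachable states.
Reachable set includes: (0,0), (0,1), (0,2), (0,3), (0,4), (0,5), (0,6), (0,7), (0,8), (0,9), (0,10), (0,11) ...
Target (A=1, B=4) not in reachable set → no.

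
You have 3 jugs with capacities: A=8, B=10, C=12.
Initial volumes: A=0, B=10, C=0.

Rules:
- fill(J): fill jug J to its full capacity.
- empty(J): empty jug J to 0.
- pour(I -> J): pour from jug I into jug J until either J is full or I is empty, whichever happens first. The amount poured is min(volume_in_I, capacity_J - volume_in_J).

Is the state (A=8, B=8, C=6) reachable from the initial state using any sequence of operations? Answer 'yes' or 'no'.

Answer: yes

Derivation:
BFS from (A=0, B=10, C=0):
  1. pour(B -> A) -> (A=8 B=2 C=0)
  2. pour(A -> C) -> (A=0 B=2 C=8)
  3. pour(B -> A) -> (A=2 B=0 C=8)
  4. pour(C -> B) -> (A=2 B=8 C=0)
  5. fill(C) -> (A=2 B=8 C=12)
  6. pour(C -> A) -> (A=8 B=8 C=6)
Target reached → yes.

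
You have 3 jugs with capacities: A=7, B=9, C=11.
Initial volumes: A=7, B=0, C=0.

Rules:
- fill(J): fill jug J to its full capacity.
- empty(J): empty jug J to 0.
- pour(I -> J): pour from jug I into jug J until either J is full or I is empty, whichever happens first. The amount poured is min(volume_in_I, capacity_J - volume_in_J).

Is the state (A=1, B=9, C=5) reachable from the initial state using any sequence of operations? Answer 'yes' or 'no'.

Answer: yes

Derivation:
BFS from (A=7, B=0, C=0):
  1. fill(B) -> (A=7 B=9 C=0)
  2. pour(A -> C) -> (A=0 B=9 C=7)
  3. fill(A) -> (A=7 B=9 C=7)
  4. pour(A -> C) -> (A=3 B=9 C=11)
  5. empty(C) -> (A=3 B=9 C=0)
  6. pour(B -> C) -> (A=3 B=0 C=9)
  7. pour(A -> B) -> (A=0 B=3 C=9)
  8. fill(A) -> (A=7 B=3 C=9)
  9. pour(A -> C) -> (A=5 B=3 C=11)
  10. empty(C) -> (A=5 B=3 C=0)
  11. pour(A -> C) -> (A=0 B=3 C=5)
  12. fill(A) -> (A=7 B=3 C=5)
  13. pour(A -> B) -> (A=1 B=9 C=5)
Target reached → yes.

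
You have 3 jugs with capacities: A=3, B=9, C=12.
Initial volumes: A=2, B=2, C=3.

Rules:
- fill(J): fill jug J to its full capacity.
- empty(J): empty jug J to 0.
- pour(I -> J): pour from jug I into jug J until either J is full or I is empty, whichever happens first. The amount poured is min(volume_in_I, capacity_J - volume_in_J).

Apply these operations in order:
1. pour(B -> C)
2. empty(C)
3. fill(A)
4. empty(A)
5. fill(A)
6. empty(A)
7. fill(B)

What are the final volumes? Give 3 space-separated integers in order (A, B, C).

Answer: 0 9 0

Derivation:
Step 1: pour(B -> C) -> (A=2 B=0 C=5)
Step 2: empty(C) -> (A=2 B=0 C=0)
Step 3: fill(A) -> (A=3 B=0 C=0)
Step 4: empty(A) -> (A=0 B=0 C=0)
Step 5: fill(A) -> (A=3 B=0 C=0)
Step 6: empty(A) -> (A=0 B=0 C=0)
Step 7: fill(B) -> (A=0 B=9 C=0)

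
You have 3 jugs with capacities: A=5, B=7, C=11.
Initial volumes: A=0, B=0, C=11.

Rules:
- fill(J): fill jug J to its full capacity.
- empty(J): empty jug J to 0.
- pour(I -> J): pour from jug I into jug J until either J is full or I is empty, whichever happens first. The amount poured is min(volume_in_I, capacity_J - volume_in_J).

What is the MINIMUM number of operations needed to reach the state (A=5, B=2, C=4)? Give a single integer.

Answer: 2

Derivation:
BFS from (A=0, B=0, C=11). One shortest path:
  1. pour(C -> B) -> (A=0 B=7 C=4)
  2. pour(B -> A) -> (A=5 B=2 C=4)
Reached target in 2 moves.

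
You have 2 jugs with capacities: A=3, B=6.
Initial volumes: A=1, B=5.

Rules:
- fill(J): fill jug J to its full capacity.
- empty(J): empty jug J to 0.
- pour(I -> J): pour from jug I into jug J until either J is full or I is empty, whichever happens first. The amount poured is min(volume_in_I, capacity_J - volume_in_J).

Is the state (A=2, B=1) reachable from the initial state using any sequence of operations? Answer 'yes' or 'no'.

BFS explored all 19 reachable states.
Reachable set includes: (0,0), (0,1), (0,2), (0,3), (0,4), (0,5), (0,6), (1,0), (1,5), (1,6), (2,0), (2,6) ...
Target (A=2, B=1) not in reachable set → no.

Answer: no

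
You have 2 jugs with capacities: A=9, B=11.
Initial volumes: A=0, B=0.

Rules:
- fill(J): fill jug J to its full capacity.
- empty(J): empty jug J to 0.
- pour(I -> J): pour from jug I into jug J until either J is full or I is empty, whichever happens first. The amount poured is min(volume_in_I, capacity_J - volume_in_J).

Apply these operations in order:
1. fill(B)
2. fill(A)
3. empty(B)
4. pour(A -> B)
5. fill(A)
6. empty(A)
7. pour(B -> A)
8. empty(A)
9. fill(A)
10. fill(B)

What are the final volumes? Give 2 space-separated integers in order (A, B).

Step 1: fill(B) -> (A=0 B=11)
Step 2: fill(A) -> (A=9 B=11)
Step 3: empty(B) -> (A=9 B=0)
Step 4: pour(A -> B) -> (A=0 B=9)
Step 5: fill(A) -> (A=9 B=9)
Step 6: empty(A) -> (A=0 B=9)
Step 7: pour(B -> A) -> (A=9 B=0)
Step 8: empty(A) -> (A=0 B=0)
Step 9: fill(A) -> (A=9 B=0)
Step 10: fill(B) -> (A=9 B=11)

Answer: 9 11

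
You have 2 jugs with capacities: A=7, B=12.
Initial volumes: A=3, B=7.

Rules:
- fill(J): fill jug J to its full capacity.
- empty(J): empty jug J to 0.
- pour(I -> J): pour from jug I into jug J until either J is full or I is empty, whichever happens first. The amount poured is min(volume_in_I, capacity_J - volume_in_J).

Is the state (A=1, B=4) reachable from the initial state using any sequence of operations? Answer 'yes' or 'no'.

BFS explored all 39 reachable states.
Reachable set includes: (0,0), (0,1), (0,2), (0,3), (0,4), (0,5), (0,6), (0,7), (0,8), (0,9), (0,10), (0,11) ...
Target (A=1, B=4) not in reachable set → no.

Answer: no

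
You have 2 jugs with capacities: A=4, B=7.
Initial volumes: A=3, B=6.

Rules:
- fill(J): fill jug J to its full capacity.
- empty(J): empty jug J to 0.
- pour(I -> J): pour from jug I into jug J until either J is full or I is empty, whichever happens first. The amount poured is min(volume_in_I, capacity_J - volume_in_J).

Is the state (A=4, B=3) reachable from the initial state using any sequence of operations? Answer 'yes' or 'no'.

BFS from (A=3, B=6):
  1. empty(A) -> (A=0 B=6)
  2. fill(B) -> (A=0 B=7)
  3. pour(B -> A) -> (A=4 B=3)
Target reached → yes.

Answer: yes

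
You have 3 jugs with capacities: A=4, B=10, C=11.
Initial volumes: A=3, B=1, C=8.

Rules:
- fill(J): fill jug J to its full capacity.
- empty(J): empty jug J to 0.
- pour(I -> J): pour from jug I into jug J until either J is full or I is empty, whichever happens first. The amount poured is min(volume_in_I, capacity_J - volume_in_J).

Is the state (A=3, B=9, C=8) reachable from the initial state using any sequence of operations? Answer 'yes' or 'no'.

BFS explored all 391 reachable states.
Reachable set includes: (0,0,0), (0,0,1), (0,0,2), (0,0,3), (0,0,4), (0,0,5), (0,0,6), (0,0,7), (0,0,8), (0,0,9), (0,0,10), (0,0,11) ...
Target (A=3, B=9, C=8) not in reachable set → no.

Answer: no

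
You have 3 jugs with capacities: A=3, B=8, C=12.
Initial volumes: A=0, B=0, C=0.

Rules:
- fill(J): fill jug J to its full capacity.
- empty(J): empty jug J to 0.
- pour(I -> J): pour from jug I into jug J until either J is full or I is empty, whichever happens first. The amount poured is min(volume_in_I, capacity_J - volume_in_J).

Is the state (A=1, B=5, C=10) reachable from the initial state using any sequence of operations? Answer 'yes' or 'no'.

BFS explored all 314 reachable states.
Reachable set includes: (0,0,0), (0,0,1), (0,0,2), (0,0,3), (0,0,4), (0,0,5), (0,0,6), (0,0,7), (0,0,8), (0,0,9), (0,0,10), (0,0,11) ...
Target (A=1, B=5, C=10) not in reachable set → no.

Answer: no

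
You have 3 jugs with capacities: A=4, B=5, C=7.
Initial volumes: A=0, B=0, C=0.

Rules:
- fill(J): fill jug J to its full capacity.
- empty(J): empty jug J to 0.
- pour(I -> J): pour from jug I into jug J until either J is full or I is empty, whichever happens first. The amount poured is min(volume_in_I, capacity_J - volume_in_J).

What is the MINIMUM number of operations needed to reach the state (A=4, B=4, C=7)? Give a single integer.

BFS from (A=0, B=0, C=0). One shortest path:
  1. fill(A) -> (A=4 B=0 C=0)
  2. fill(C) -> (A=4 B=0 C=7)
  3. pour(A -> B) -> (A=0 B=4 C=7)
  4. fill(A) -> (A=4 B=4 C=7)
Reached target in 4 moves.

Answer: 4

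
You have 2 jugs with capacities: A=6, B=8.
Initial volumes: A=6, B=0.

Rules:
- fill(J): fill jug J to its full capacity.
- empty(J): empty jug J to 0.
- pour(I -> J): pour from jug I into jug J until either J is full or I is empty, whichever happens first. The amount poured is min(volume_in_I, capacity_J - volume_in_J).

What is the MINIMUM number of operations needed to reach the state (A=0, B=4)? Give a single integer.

BFS from (A=6, B=0). One shortest path:
  1. pour(A -> B) -> (A=0 B=6)
  2. fill(A) -> (A=6 B=6)
  3. pour(A -> B) -> (A=4 B=8)
  4. empty(B) -> (A=4 B=0)
  5. pour(A -> B) -> (A=0 B=4)
Reached target in 5 moves.

Answer: 5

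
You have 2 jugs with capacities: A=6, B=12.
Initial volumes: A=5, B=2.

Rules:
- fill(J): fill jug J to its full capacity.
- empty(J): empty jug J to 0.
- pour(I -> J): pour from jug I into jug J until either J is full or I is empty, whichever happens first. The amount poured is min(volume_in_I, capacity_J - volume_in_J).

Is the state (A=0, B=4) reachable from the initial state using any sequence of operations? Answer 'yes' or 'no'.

Answer: no

Derivation:
BFS explored all 25 reachable states.
Reachable set includes: (0,0), (0,1), (0,2), (0,5), (0,6), (0,7), (0,8), (0,11), (0,12), (1,0), (1,12), (2,0) ...
Target (A=0, B=4) not in reachable set → no.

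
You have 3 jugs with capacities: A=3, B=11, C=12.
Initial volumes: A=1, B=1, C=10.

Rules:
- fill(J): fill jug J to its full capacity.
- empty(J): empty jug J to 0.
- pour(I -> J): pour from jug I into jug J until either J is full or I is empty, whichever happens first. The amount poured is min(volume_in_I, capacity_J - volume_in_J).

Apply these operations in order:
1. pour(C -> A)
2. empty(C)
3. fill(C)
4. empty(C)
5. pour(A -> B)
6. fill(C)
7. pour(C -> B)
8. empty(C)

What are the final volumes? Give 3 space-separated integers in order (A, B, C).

Answer: 0 11 0

Derivation:
Step 1: pour(C -> A) -> (A=3 B=1 C=8)
Step 2: empty(C) -> (A=3 B=1 C=0)
Step 3: fill(C) -> (A=3 B=1 C=12)
Step 4: empty(C) -> (A=3 B=1 C=0)
Step 5: pour(A -> B) -> (A=0 B=4 C=0)
Step 6: fill(C) -> (A=0 B=4 C=12)
Step 7: pour(C -> B) -> (A=0 B=11 C=5)
Step 8: empty(C) -> (A=0 B=11 C=0)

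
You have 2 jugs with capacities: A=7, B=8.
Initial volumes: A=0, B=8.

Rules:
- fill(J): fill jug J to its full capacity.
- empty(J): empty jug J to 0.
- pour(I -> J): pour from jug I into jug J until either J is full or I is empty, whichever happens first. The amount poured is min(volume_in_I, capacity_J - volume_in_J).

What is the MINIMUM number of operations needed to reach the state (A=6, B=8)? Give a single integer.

Answer: 5

Derivation:
BFS from (A=0, B=8). One shortest path:
  1. fill(A) -> (A=7 B=8)
  2. empty(B) -> (A=7 B=0)
  3. pour(A -> B) -> (A=0 B=7)
  4. fill(A) -> (A=7 B=7)
  5. pour(A -> B) -> (A=6 B=8)
Reached target in 5 moves.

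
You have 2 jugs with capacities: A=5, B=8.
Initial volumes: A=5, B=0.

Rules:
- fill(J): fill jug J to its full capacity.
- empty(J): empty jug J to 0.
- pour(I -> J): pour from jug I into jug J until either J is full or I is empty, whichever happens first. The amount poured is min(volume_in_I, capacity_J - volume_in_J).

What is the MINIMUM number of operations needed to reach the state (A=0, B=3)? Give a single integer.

BFS from (A=5, B=0). One shortest path:
  1. empty(A) -> (A=0 B=0)
  2. fill(B) -> (A=0 B=8)
  3. pour(B -> A) -> (A=5 B=3)
  4. empty(A) -> (A=0 B=3)
Reached target in 4 moves.

Answer: 4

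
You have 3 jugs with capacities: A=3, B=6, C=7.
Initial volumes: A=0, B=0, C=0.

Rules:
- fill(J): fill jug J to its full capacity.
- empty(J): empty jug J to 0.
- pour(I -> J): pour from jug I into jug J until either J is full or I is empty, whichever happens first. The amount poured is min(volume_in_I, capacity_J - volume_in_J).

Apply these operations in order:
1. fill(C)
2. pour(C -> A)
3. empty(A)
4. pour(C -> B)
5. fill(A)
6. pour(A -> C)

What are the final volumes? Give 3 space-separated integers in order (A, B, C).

Answer: 0 4 3

Derivation:
Step 1: fill(C) -> (A=0 B=0 C=7)
Step 2: pour(C -> A) -> (A=3 B=0 C=4)
Step 3: empty(A) -> (A=0 B=0 C=4)
Step 4: pour(C -> B) -> (A=0 B=4 C=0)
Step 5: fill(A) -> (A=3 B=4 C=0)
Step 6: pour(A -> C) -> (A=0 B=4 C=3)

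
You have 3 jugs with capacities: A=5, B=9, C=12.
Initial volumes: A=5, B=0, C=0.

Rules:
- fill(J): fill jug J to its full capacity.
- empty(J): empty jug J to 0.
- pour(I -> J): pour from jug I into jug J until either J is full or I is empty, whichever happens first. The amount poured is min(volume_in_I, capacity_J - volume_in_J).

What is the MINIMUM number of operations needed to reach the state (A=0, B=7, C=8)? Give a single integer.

BFS from (A=5, B=0, C=0). One shortest path:
  1. pour(A -> B) -> (A=0 B=5 C=0)
  2. fill(A) -> (A=5 B=5 C=0)
  3. pour(A -> C) -> (A=0 B=5 C=5)
  4. fill(A) -> (A=5 B=5 C=5)
  5. pour(A -> B) -> (A=1 B=9 C=5)
  6. pour(B -> C) -> (A=1 B=2 C=12)
  7. pour(C -> A) -> (A=5 B=2 C=8)
  8. pour(A -> B) -> (A=0 B=7 C=8)
Reached target in 8 moves.

Answer: 8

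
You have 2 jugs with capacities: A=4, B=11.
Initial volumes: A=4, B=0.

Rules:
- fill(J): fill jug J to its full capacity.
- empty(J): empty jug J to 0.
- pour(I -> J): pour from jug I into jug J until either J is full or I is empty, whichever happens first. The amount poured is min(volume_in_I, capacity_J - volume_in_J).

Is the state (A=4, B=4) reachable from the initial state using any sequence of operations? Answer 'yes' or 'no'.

BFS from (A=4, B=0):
  1. pour(A -> B) -> (A=0 B=4)
  2. fill(A) -> (A=4 B=4)
Target reached → yes.

Answer: yes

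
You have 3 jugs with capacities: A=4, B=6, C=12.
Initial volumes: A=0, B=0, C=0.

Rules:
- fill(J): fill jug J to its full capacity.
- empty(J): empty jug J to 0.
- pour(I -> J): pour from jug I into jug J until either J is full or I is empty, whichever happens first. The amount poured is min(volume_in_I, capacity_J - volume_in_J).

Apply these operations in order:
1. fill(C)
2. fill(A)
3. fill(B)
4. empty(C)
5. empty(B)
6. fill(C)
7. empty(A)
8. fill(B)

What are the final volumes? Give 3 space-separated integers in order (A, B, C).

Answer: 0 6 12

Derivation:
Step 1: fill(C) -> (A=0 B=0 C=12)
Step 2: fill(A) -> (A=4 B=0 C=12)
Step 3: fill(B) -> (A=4 B=6 C=12)
Step 4: empty(C) -> (A=4 B=6 C=0)
Step 5: empty(B) -> (A=4 B=0 C=0)
Step 6: fill(C) -> (A=4 B=0 C=12)
Step 7: empty(A) -> (A=0 B=0 C=12)
Step 8: fill(B) -> (A=0 B=6 C=12)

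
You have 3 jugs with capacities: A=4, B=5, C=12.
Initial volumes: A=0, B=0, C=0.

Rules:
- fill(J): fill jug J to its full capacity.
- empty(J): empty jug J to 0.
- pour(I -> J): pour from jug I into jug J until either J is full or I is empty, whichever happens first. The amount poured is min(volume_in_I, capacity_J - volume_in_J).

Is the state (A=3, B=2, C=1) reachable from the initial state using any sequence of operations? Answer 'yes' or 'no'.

BFS explored all 258 reachable states.
Reachable set includes: (0,0,0), (0,0,1), (0,0,2), (0,0,3), (0,0,4), (0,0,5), (0,0,6), (0,0,7), (0,0,8), (0,0,9), (0,0,10), (0,0,11) ...
Target (A=3, B=2, C=1) not in reachable set → no.

Answer: no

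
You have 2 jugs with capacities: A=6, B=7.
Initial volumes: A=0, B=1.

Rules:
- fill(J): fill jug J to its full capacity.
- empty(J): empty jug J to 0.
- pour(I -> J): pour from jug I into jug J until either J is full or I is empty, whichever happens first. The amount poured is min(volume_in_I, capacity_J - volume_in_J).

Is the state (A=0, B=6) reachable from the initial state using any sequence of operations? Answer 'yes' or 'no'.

BFS from (A=0, B=1):
  1. fill(A) -> (A=6 B=1)
  2. empty(B) -> (A=6 B=0)
  3. pour(A -> B) -> (A=0 B=6)
Target reached → yes.

Answer: yes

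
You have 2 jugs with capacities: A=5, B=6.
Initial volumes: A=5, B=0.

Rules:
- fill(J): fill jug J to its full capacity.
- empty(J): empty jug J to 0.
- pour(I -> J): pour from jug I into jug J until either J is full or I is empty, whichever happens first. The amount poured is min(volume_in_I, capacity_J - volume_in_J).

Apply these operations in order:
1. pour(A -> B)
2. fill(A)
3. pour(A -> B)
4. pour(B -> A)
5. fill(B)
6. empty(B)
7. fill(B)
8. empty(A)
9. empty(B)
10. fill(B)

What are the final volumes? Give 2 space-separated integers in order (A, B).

Step 1: pour(A -> B) -> (A=0 B=5)
Step 2: fill(A) -> (A=5 B=5)
Step 3: pour(A -> B) -> (A=4 B=6)
Step 4: pour(B -> A) -> (A=5 B=5)
Step 5: fill(B) -> (A=5 B=6)
Step 6: empty(B) -> (A=5 B=0)
Step 7: fill(B) -> (A=5 B=6)
Step 8: empty(A) -> (A=0 B=6)
Step 9: empty(B) -> (A=0 B=0)
Step 10: fill(B) -> (A=0 B=6)

Answer: 0 6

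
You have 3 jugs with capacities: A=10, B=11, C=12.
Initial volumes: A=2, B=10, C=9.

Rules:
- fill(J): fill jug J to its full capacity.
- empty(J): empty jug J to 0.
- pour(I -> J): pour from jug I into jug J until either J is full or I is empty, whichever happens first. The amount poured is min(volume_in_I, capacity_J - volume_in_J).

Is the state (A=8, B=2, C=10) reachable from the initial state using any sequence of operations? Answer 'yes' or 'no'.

BFS explored all 727 reachable states.
Reachable set includes: (0,0,0), (0,0,1), (0,0,2), (0,0,3), (0,0,4), (0,0,5), (0,0,6), (0,0,7), (0,0,8), (0,0,9), (0,0,10), (0,0,11) ...
Target (A=8, B=2, C=10) not in reachable set → no.

Answer: no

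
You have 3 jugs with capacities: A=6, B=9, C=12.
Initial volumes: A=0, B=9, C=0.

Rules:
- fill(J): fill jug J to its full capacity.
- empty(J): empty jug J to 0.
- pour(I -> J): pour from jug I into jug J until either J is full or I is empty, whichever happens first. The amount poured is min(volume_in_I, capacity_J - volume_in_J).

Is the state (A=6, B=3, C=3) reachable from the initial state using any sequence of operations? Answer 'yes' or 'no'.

BFS from (A=0, B=9, C=0):
  1. empty(B) -> (A=0 B=0 C=0)
  2. fill(C) -> (A=0 B=0 C=12)
  3. pour(C -> B) -> (A=0 B=9 C=3)
  4. pour(B -> A) -> (A=6 B=3 C=3)
Target reached → yes.

Answer: yes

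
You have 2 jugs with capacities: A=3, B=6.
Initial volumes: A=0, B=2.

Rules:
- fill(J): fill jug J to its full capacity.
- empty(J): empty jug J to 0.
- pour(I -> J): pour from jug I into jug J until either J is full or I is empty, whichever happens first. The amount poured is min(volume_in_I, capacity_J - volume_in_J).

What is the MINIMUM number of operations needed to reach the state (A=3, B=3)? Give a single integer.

BFS from (A=0, B=2). One shortest path:
  1. fill(B) -> (A=0 B=6)
  2. pour(B -> A) -> (A=3 B=3)
Reached target in 2 moves.

Answer: 2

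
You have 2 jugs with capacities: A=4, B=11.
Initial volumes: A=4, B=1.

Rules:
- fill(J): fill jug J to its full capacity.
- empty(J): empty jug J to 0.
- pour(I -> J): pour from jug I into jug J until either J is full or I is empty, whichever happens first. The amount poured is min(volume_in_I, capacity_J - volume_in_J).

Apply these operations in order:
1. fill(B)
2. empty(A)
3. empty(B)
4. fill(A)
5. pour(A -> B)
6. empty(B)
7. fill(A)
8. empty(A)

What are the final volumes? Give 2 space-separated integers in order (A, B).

Answer: 0 0

Derivation:
Step 1: fill(B) -> (A=4 B=11)
Step 2: empty(A) -> (A=0 B=11)
Step 3: empty(B) -> (A=0 B=0)
Step 4: fill(A) -> (A=4 B=0)
Step 5: pour(A -> B) -> (A=0 B=4)
Step 6: empty(B) -> (A=0 B=0)
Step 7: fill(A) -> (A=4 B=0)
Step 8: empty(A) -> (A=0 B=0)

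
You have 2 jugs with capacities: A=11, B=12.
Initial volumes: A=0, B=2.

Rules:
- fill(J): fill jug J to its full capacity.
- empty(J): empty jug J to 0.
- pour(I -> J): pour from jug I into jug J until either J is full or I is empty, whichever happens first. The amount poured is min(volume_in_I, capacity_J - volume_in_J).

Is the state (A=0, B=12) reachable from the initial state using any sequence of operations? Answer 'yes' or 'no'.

Answer: yes

Derivation:
BFS from (A=0, B=2):
  1. fill(B) -> (A=0 B=12)
Target reached → yes.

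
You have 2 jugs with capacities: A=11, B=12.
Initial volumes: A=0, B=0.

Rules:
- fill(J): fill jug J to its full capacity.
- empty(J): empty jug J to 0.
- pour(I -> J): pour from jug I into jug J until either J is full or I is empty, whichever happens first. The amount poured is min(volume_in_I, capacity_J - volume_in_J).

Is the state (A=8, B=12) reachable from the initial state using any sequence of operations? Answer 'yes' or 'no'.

Answer: yes

Derivation:
BFS from (A=0, B=0):
  1. fill(A) -> (A=11 B=0)
  2. pour(A -> B) -> (A=0 B=11)
  3. fill(A) -> (A=11 B=11)
  4. pour(A -> B) -> (A=10 B=12)
  5. empty(B) -> (A=10 B=0)
  6. pour(A -> B) -> (A=0 B=10)
  7. fill(A) -> (A=11 B=10)
  8. pour(A -> B) -> (A=9 B=12)
  9. empty(B) -> (A=9 B=0)
  10. pour(A -> B) -> (A=0 B=9)
  11. fill(A) -> (A=11 B=9)
  12. pour(A -> B) -> (A=8 B=12)
Target reached → yes.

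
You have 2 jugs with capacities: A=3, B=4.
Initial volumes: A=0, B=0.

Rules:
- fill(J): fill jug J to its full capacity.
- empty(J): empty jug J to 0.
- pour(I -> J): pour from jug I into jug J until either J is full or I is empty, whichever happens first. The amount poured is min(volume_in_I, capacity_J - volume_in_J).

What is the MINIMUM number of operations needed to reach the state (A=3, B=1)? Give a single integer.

BFS from (A=0, B=0). One shortest path:
  1. fill(B) -> (A=0 B=4)
  2. pour(B -> A) -> (A=3 B=1)
Reached target in 2 moves.

Answer: 2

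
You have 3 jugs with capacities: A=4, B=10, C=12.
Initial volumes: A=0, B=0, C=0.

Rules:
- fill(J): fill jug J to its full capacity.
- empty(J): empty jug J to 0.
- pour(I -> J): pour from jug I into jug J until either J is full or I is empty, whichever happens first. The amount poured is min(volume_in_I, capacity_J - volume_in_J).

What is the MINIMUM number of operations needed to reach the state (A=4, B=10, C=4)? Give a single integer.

Answer: 4

Derivation:
BFS from (A=0, B=0, C=0). One shortest path:
  1. fill(A) -> (A=4 B=0 C=0)
  2. fill(B) -> (A=4 B=10 C=0)
  3. pour(A -> C) -> (A=0 B=10 C=4)
  4. fill(A) -> (A=4 B=10 C=4)
Reached target in 4 moves.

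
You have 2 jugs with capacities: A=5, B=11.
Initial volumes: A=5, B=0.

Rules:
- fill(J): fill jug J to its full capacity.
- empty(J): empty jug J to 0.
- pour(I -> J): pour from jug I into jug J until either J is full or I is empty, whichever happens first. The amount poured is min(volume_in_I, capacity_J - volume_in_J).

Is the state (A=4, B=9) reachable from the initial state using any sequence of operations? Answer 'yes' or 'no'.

BFS explored all 32 reachable states.
Reachable set includes: (0,0), (0,1), (0,2), (0,3), (0,4), (0,5), (0,6), (0,7), (0,8), (0,9), (0,10), (0,11) ...
Target (A=4, B=9) not in reachable set → no.

Answer: no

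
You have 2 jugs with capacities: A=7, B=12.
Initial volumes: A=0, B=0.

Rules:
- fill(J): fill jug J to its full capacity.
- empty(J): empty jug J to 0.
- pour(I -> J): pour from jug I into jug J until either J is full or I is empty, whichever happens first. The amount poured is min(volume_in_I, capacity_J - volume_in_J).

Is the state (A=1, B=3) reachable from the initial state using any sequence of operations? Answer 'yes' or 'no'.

BFS explored all 38 reachable states.
Reachable set includes: (0,0), (0,1), (0,2), (0,3), (0,4), (0,5), (0,6), (0,7), (0,8), (0,9), (0,10), (0,11) ...
Target (A=1, B=3) not in reachable set → no.

Answer: no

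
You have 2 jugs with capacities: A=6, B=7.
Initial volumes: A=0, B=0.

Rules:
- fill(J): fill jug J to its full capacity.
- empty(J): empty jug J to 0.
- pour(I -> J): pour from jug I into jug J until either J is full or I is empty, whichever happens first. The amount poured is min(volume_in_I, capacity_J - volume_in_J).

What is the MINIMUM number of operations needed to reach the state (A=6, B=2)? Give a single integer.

BFS from (A=0, B=0). One shortest path:
  1. fill(B) -> (A=0 B=7)
  2. pour(B -> A) -> (A=6 B=1)
  3. empty(A) -> (A=0 B=1)
  4. pour(B -> A) -> (A=1 B=0)
  5. fill(B) -> (A=1 B=7)
  6. pour(B -> A) -> (A=6 B=2)
Reached target in 6 moves.

Answer: 6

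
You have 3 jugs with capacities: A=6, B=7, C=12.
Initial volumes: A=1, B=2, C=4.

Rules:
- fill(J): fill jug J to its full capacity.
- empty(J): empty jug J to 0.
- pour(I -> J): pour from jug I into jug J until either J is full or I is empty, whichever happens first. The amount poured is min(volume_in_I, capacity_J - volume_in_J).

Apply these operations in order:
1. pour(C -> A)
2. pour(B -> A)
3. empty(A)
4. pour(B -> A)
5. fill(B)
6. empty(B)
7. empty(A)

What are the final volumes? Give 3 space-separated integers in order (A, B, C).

Answer: 0 0 0

Derivation:
Step 1: pour(C -> A) -> (A=5 B=2 C=0)
Step 2: pour(B -> A) -> (A=6 B=1 C=0)
Step 3: empty(A) -> (A=0 B=1 C=0)
Step 4: pour(B -> A) -> (A=1 B=0 C=0)
Step 5: fill(B) -> (A=1 B=7 C=0)
Step 6: empty(B) -> (A=1 B=0 C=0)
Step 7: empty(A) -> (A=0 B=0 C=0)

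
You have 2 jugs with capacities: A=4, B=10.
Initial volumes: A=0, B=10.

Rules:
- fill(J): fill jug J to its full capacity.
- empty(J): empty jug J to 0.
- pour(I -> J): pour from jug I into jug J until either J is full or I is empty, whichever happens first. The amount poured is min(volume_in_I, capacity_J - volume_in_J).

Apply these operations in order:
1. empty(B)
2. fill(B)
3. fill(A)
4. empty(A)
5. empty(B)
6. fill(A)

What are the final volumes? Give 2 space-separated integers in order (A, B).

Answer: 4 0

Derivation:
Step 1: empty(B) -> (A=0 B=0)
Step 2: fill(B) -> (A=0 B=10)
Step 3: fill(A) -> (A=4 B=10)
Step 4: empty(A) -> (A=0 B=10)
Step 5: empty(B) -> (A=0 B=0)
Step 6: fill(A) -> (A=4 B=0)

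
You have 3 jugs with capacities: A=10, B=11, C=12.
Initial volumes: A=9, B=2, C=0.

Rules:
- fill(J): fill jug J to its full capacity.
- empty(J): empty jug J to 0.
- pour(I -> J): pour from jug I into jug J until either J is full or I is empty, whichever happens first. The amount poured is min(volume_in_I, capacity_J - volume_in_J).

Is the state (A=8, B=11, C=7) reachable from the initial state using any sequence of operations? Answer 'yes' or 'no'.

Answer: yes

Derivation:
BFS from (A=9, B=2, C=0):
  1. empty(A) -> (A=0 B=2 C=0)
  2. fill(C) -> (A=0 B=2 C=12)
  3. pour(C -> A) -> (A=10 B=2 C=2)
  4. empty(A) -> (A=0 B=2 C=2)
  5. pour(C -> A) -> (A=2 B=2 C=0)
  6. fill(C) -> (A=2 B=2 C=12)
  7. pour(C -> A) -> (A=10 B=2 C=4)
  8. pour(C -> B) -> (A=10 B=6 C=0)
  9. pour(A -> C) -> (A=0 B=6 C=10)
  10. fill(A) -> (A=10 B=6 C=10)
  11. pour(A -> C) -> (A=8 B=6 C=12)
  12. pour(C -> B) -> (A=8 B=11 C=7)
Target reached → yes.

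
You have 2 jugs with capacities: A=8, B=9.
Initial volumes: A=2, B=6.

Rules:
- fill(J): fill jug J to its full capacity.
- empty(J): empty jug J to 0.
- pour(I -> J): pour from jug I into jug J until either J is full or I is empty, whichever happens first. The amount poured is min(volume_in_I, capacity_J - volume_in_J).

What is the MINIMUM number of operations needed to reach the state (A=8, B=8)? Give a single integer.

BFS from (A=2, B=6). One shortest path:
  1. pour(A -> B) -> (A=0 B=8)
  2. fill(A) -> (A=8 B=8)
Reached target in 2 moves.

Answer: 2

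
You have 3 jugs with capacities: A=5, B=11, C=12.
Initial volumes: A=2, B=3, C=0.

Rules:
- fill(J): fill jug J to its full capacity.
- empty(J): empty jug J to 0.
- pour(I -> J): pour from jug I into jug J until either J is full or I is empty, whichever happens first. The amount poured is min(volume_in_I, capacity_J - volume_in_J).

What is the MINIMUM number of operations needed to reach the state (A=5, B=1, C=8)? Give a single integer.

Answer: 6

Derivation:
BFS from (A=2, B=3, C=0). One shortest path:
  1. empty(A) -> (A=0 B=3 C=0)
  2. pour(B -> C) -> (A=0 B=0 C=3)
  3. fill(B) -> (A=0 B=11 C=3)
  4. pour(B -> A) -> (A=5 B=6 C=3)
  5. pour(A -> C) -> (A=0 B=6 C=8)
  6. pour(B -> A) -> (A=5 B=1 C=8)
Reached target in 6 moves.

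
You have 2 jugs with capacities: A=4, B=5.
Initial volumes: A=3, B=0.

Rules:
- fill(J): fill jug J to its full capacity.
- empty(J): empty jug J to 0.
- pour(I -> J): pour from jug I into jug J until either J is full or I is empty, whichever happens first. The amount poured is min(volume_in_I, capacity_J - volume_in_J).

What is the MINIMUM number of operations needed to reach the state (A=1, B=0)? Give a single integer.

BFS from (A=3, B=0). One shortest path:
  1. empty(A) -> (A=0 B=0)
  2. fill(B) -> (A=0 B=5)
  3. pour(B -> A) -> (A=4 B=1)
  4. empty(A) -> (A=0 B=1)
  5. pour(B -> A) -> (A=1 B=0)
Reached target in 5 moves.

Answer: 5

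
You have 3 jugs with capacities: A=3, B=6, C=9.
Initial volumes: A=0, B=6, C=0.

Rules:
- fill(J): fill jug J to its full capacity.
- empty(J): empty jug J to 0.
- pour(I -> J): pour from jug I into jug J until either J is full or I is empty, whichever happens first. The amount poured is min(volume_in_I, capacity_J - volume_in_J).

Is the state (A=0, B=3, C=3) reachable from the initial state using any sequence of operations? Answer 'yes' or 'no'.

BFS from (A=0, B=6, C=0):
  1. pour(B -> A) -> (A=3 B=3 C=0)
  2. pour(A -> C) -> (A=0 B=3 C=3)
Target reached → yes.

Answer: yes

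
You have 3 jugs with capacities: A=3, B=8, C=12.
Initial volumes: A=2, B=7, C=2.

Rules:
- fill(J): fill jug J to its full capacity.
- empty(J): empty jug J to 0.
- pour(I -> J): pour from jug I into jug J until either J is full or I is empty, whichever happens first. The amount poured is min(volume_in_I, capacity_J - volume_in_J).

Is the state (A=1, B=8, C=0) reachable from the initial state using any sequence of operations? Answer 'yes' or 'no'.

Answer: yes

Derivation:
BFS from (A=2, B=7, C=2):
  1. empty(C) -> (A=2 B=7 C=0)
  2. pour(A -> B) -> (A=1 B=8 C=0)
Target reached → yes.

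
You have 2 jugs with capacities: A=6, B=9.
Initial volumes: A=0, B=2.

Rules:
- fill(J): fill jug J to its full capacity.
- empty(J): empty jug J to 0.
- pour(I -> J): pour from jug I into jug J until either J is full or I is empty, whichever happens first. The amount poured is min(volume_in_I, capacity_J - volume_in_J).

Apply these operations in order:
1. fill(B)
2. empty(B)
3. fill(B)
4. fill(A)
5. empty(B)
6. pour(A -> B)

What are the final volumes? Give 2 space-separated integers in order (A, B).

Answer: 0 6

Derivation:
Step 1: fill(B) -> (A=0 B=9)
Step 2: empty(B) -> (A=0 B=0)
Step 3: fill(B) -> (A=0 B=9)
Step 4: fill(A) -> (A=6 B=9)
Step 5: empty(B) -> (A=6 B=0)
Step 6: pour(A -> B) -> (A=0 B=6)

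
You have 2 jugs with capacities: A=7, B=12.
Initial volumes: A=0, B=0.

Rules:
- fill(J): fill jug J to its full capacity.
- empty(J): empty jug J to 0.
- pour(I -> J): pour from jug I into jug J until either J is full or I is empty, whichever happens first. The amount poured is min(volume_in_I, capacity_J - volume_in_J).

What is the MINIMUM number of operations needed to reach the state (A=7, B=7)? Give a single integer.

Answer: 3

Derivation:
BFS from (A=0, B=0). One shortest path:
  1. fill(A) -> (A=7 B=0)
  2. pour(A -> B) -> (A=0 B=7)
  3. fill(A) -> (A=7 B=7)
Reached target in 3 moves.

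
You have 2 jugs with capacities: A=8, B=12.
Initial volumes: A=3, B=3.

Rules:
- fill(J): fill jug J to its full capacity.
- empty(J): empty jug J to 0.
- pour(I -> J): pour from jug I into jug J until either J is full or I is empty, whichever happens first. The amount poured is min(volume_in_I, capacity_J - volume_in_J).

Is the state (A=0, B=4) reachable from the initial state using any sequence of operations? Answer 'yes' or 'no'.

Answer: yes

Derivation:
BFS from (A=3, B=3):
  1. empty(A) -> (A=0 B=3)
  2. fill(B) -> (A=0 B=12)
  3. pour(B -> A) -> (A=8 B=4)
  4. empty(A) -> (A=0 B=4)
Target reached → yes.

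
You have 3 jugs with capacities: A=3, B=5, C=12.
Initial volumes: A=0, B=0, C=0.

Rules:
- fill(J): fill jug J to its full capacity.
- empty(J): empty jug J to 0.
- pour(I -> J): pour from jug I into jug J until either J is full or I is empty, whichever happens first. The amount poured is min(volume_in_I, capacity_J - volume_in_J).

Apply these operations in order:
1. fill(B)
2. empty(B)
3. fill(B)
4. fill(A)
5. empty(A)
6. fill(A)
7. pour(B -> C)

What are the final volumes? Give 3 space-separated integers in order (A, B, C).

Step 1: fill(B) -> (A=0 B=5 C=0)
Step 2: empty(B) -> (A=0 B=0 C=0)
Step 3: fill(B) -> (A=0 B=5 C=0)
Step 4: fill(A) -> (A=3 B=5 C=0)
Step 5: empty(A) -> (A=0 B=5 C=0)
Step 6: fill(A) -> (A=3 B=5 C=0)
Step 7: pour(B -> C) -> (A=3 B=0 C=5)

Answer: 3 0 5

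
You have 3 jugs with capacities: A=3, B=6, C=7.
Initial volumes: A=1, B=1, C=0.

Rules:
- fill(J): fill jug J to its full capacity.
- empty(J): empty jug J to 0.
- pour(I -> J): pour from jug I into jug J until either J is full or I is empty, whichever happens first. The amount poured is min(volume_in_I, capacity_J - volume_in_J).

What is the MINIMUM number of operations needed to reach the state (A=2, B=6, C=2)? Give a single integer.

BFS from (A=1, B=1, C=0). One shortest path:
  1. fill(B) -> (A=1 B=6 C=0)
  2. pour(B -> C) -> (A=1 B=0 C=6)
  3. pour(A -> B) -> (A=0 B=1 C=6)
  4. fill(A) -> (A=3 B=1 C=6)
  5. pour(A -> C) -> (A=2 B=1 C=7)
  6. pour(C -> B) -> (A=2 B=6 C=2)
Reached target in 6 moves.

Answer: 6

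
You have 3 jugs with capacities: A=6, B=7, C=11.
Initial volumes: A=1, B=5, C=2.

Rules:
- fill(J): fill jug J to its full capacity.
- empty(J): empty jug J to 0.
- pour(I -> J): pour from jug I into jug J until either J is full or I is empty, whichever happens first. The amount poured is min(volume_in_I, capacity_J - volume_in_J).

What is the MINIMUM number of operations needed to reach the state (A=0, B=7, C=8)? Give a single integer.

BFS from (A=1, B=5, C=2). One shortest path:
  1. fill(A) -> (A=6 B=5 C=2)
  2. fill(B) -> (A=6 B=7 C=2)
  3. pour(A -> C) -> (A=0 B=7 C=8)
Reached target in 3 moves.

Answer: 3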